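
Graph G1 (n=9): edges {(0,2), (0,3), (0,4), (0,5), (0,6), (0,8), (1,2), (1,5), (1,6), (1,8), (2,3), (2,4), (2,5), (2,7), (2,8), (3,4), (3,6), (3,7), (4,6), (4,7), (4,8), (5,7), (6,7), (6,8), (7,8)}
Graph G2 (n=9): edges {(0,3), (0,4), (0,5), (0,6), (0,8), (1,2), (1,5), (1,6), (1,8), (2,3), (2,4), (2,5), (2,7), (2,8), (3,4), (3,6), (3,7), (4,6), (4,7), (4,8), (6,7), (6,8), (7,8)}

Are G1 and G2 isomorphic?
No, not isomorphic

The graphs are NOT isomorphic.

Counting edges: G1 has 25 edge(s); G2 has 23 edge(s).
Edge count is an isomorphism invariant (a bijection on vertices induces a bijection on edges), so differing edge counts rule out isomorphism.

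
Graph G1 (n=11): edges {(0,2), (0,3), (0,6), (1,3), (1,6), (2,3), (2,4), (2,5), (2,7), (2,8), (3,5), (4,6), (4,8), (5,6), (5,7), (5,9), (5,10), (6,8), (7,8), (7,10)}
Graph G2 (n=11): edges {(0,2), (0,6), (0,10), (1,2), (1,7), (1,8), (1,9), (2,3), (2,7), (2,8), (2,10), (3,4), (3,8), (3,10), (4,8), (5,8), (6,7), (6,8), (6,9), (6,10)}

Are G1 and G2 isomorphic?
Yes, isomorphic

The graphs are isomorphic.
One valid mapping φ: V(G1) → V(G2): 0→7, 1→9, 2→2, 3→1, 4→0, 5→8, 6→6, 7→3, 8→10, 9→5, 10→4

Verify φ preserves adjacency — for each edge of G1, its image is an edge of G2:
  (0,2) → (φ(0),φ(2)) = (2,7) ∈ E(G2) ✓
  (0,3) → (φ(0),φ(3)) = (1,7) ∈ E(G2) ✓
  (0,6) → (φ(0),φ(6)) = (6,7) ∈ E(G2) ✓
  (1,3) → (φ(1),φ(3)) = (1,9) ∈ E(G2) ✓
  (1,6) → (φ(1),φ(6)) = (6,9) ∈ E(G2) ✓
  (2,3) → (φ(2),φ(3)) = (1,2) ∈ E(G2) ✓
  (2,4) → (φ(2),φ(4)) = (0,2) ∈ E(G2) ✓
  (2,5) → (φ(2),φ(5)) = (2,8) ∈ E(G2) ✓
  (2,7) → (φ(2),φ(7)) = (2,3) ∈ E(G2) ✓
  (2,8) → (φ(2),φ(8)) = (2,10) ∈ E(G2) ✓
  (3,5) → (φ(3),φ(5)) = (1,8) ∈ E(G2) ✓
  (4,6) → (φ(4),φ(6)) = (0,6) ∈ E(G2) ✓
  (4,8) → (φ(4),φ(8)) = (0,10) ∈ E(G2) ✓
  (5,6) → (φ(5),φ(6)) = (6,8) ∈ E(G2) ✓
  (5,7) → (φ(5),φ(7)) = (3,8) ∈ E(G2) ✓
  (5,9) → (φ(5),φ(9)) = (5,8) ∈ E(G2) ✓
  (5,10) → (φ(5),φ(10)) = (4,8) ∈ E(G2) ✓
  (6,8) → (φ(6),φ(8)) = (6,10) ∈ E(G2) ✓
  (7,8) → (φ(7),φ(8)) = (3,10) ∈ E(G2) ✓
  (7,10) → (φ(7),φ(10)) = (3,4) ∈ E(G2) ✓
All 20 edges of G1 map to edges of G2, and |E(G1)| = |E(G2)| = 20, so φ is a bijection on edges as well as vertices. Hence G1 ≅ G2.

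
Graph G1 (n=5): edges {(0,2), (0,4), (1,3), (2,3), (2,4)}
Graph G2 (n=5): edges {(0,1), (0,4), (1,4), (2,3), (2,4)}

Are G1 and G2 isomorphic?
Yes, isomorphic

The graphs are isomorphic.
One valid mapping φ: V(G1) → V(G2): 0→1, 1→3, 2→4, 3→2, 4→0

Verify φ preserves adjacency — for each edge of G1, its image is an edge of G2:
  (0,2) → (φ(0),φ(2)) = (1,4) ∈ E(G2) ✓
  (0,4) → (φ(0),φ(4)) = (0,1) ∈ E(G2) ✓
  (1,3) → (φ(1),φ(3)) = (2,3) ∈ E(G2) ✓
  (2,3) → (φ(2),φ(3)) = (2,4) ∈ E(G2) ✓
  (2,4) → (φ(2),φ(4)) = (0,4) ∈ E(G2) ✓
All 5 edges of G1 map to edges of G2, and |E(G1)| = |E(G2)| = 5, so φ is a bijection on edges as well as vertices. Hence G1 ≅ G2.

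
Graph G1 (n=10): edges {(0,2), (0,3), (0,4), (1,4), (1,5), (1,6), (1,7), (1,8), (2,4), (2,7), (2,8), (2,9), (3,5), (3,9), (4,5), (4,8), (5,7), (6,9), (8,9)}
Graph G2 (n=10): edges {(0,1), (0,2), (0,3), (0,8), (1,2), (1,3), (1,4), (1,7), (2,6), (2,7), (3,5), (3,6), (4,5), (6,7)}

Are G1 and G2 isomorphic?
No, not isomorphic

The graphs are NOT isomorphic.

Connected components of G1: 1 component(s) with vertex sets [[0, 1, 2, 3, 4, 5, 6, 7, 8, 9]], sizes [10].
Connected components of G2: 2 component(s) with vertex sets [[9], [0, 1, 2, 3, 4, 5, 6, 7, 8]], sizes [1, 9].
The number of connected components (and the multiset of component sizes) is an isomorphism invariant — an isomorphism maps each component of G1 bijectively onto a component of G2. Since G1 has 1 component(s) and G2 has 2, they cannot be isomorphic.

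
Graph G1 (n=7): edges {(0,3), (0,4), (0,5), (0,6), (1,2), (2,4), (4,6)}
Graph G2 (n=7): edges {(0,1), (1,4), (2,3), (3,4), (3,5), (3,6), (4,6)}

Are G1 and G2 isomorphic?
Yes, isomorphic

The graphs are isomorphic.
One valid mapping φ: V(G1) → V(G2): 0→3, 1→0, 2→1, 3→2, 4→4, 5→5, 6→6

Verify φ preserves adjacency — for each edge of G1, its image is an edge of G2:
  (0,3) → (φ(0),φ(3)) = (2,3) ∈ E(G2) ✓
  (0,4) → (φ(0),φ(4)) = (3,4) ∈ E(G2) ✓
  (0,5) → (φ(0),φ(5)) = (3,5) ∈ E(G2) ✓
  (0,6) → (φ(0),φ(6)) = (3,6) ∈ E(G2) ✓
  (1,2) → (φ(1),φ(2)) = (0,1) ∈ E(G2) ✓
  (2,4) → (φ(2),φ(4)) = (1,4) ∈ E(G2) ✓
  (4,6) → (φ(4),φ(6)) = (4,6) ∈ E(G2) ✓
All 7 edges of G1 map to edges of G2, and |E(G1)| = |E(G2)| = 7, so φ is a bijection on edges as well as vertices. Hence G1 ≅ G2.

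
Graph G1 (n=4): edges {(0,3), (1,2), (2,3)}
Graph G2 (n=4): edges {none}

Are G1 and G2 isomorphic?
No, not isomorphic

The graphs are NOT isomorphic.

Degrees in G1: deg(0)=1, deg(1)=1, deg(2)=2, deg(3)=2.
Sorted degree sequence of G1: [2, 2, 1, 1].
Degrees in G2: deg(0)=0, deg(1)=0, deg(2)=0, deg(3)=0.
Sorted degree sequence of G2: [0, 0, 0, 0].
The (sorted) degree sequence is an isomorphism invariant, so since G1 and G2 have different degree sequences they cannot be isomorphic.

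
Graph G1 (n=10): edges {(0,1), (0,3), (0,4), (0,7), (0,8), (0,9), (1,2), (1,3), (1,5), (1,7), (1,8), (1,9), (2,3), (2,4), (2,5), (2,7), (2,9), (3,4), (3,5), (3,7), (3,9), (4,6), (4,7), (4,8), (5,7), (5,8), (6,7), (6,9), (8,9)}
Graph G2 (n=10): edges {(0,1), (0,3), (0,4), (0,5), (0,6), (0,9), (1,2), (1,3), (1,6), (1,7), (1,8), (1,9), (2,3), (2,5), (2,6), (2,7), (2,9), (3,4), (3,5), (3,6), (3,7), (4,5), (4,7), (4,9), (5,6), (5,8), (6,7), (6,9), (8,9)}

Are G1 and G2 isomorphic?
Yes, isomorphic

The graphs are isomorphic.
One valid mapping φ: V(G1) → V(G2): 0→0, 1→3, 2→2, 3→6, 4→9, 5→7, 6→8, 7→1, 8→4, 9→5

Verify φ preserves adjacency — for each edge of G1, its image is an edge of G2:
  (0,1) → (φ(0),φ(1)) = (0,3) ∈ E(G2) ✓
  (0,3) → (φ(0),φ(3)) = (0,6) ∈ E(G2) ✓
  (0,4) → (φ(0),φ(4)) = (0,9) ∈ E(G2) ✓
  (0,7) → (φ(0),φ(7)) = (0,1) ∈ E(G2) ✓
  (0,8) → (φ(0),φ(8)) = (0,4) ∈ E(G2) ✓
  (0,9) → (φ(0),φ(9)) = (0,5) ∈ E(G2) ✓
  (1,2) → (φ(1),φ(2)) = (2,3) ∈ E(G2) ✓
  (1,3) → (φ(1),φ(3)) = (3,6) ∈ E(G2) ✓
  (1,5) → (φ(1),φ(5)) = (3,7) ∈ E(G2) ✓
  (1,7) → (φ(1),φ(7)) = (1,3) ∈ E(G2) ✓
  (1,8) → (φ(1),φ(8)) = (3,4) ∈ E(G2) ✓
  (1,9) → (φ(1),φ(9)) = (3,5) ∈ E(G2) ✓
  (2,3) → (φ(2),φ(3)) = (2,6) ∈ E(G2) ✓
  (2,4) → (φ(2),φ(4)) = (2,9) ∈ E(G2) ✓
  (2,5) → (φ(2),φ(5)) = (2,7) ∈ E(G2) ✓
  (2,7) → (φ(2),φ(7)) = (1,2) ∈ E(G2) ✓
  (2,9) → (φ(2),φ(9)) = (2,5) ∈ E(G2) ✓
  (3,4) → (φ(3),φ(4)) = (6,9) ∈ E(G2) ✓
  (3,5) → (φ(3),φ(5)) = (6,7) ∈ E(G2) ✓
  (3,7) → (φ(3),φ(7)) = (1,6) ∈ E(G2) ✓
  (3,9) → (φ(3),φ(9)) = (5,6) ∈ E(G2) ✓
  (4,6) → (φ(4),φ(6)) = (8,9) ∈ E(G2) ✓
  (4,7) → (φ(4),φ(7)) = (1,9) ∈ E(G2) ✓
  (4,8) → (φ(4),φ(8)) = (4,9) ∈ E(G2) ✓
  (5,7) → (φ(5),φ(7)) = (1,7) ∈ E(G2) ✓
  (5,8) → (φ(5),φ(8)) = (4,7) ∈ E(G2) ✓
  (6,7) → (φ(6),φ(7)) = (1,8) ∈ E(G2) ✓
  (6,9) → (φ(6),φ(9)) = (5,8) ∈ E(G2) ✓
  (8,9) → (φ(8),φ(9)) = (4,5) ∈ E(G2) ✓
All 29 edges of G1 map to edges of G2, and |E(G1)| = |E(G2)| = 29, so φ is a bijection on edges as well as vertices. Hence G1 ≅ G2.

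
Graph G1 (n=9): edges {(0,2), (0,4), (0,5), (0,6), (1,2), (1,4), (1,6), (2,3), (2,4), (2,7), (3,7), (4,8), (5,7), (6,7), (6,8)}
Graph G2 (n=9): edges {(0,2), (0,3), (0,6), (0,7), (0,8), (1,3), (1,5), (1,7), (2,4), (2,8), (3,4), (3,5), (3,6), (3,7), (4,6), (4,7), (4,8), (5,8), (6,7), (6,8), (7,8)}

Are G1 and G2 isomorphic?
No, not isomorphic

The graphs are NOT isomorphic.

Degrees in G1: deg(0)=4, deg(1)=3, deg(2)=5, deg(3)=2, deg(4)=4, deg(5)=2, deg(6)=4, deg(7)=4, deg(8)=2.
Sorted degree sequence of G1: [5, 4, 4, 4, 4, 3, 2, 2, 2].
Degrees in G2: deg(0)=5, deg(1)=3, deg(2)=3, deg(3)=6, deg(4)=5, deg(5)=3, deg(6)=5, deg(7)=6, deg(8)=6.
Sorted degree sequence of G2: [6, 6, 6, 5, 5, 5, 3, 3, 3].
The (sorted) degree sequence is an isomorphism invariant, so since G1 and G2 have different degree sequences they cannot be isomorphic.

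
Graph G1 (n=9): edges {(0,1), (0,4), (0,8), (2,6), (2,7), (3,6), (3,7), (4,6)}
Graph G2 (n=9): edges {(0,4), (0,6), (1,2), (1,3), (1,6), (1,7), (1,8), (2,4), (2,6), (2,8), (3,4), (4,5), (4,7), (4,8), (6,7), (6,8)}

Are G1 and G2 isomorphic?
No, not isomorphic

The graphs are NOT isomorphic.

Counting triangles (3-cliques): G1 has 0, G2 has 6.
Triangle count is an isomorphism invariant, so differing triangle counts rule out isomorphism.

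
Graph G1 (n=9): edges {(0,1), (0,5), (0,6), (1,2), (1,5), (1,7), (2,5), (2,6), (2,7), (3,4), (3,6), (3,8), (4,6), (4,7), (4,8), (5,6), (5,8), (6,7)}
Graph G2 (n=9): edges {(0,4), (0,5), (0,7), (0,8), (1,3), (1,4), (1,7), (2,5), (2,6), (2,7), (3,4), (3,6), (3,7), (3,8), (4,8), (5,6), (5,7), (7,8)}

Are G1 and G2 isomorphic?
Yes, isomorphic

The graphs are isomorphic.
One valid mapping φ: V(G1) → V(G2): 0→1, 1→4, 2→8, 3→2, 4→5, 5→3, 6→7, 7→0, 8→6

Verify φ preserves adjacency — for each edge of G1, its image is an edge of G2:
  (0,1) → (φ(0),φ(1)) = (1,4) ∈ E(G2) ✓
  (0,5) → (φ(0),φ(5)) = (1,3) ∈ E(G2) ✓
  (0,6) → (φ(0),φ(6)) = (1,7) ∈ E(G2) ✓
  (1,2) → (φ(1),φ(2)) = (4,8) ∈ E(G2) ✓
  (1,5) → (φ(1),φ(5)) = (3,4) ∈ E(G2) ✓
  (1,7) → (φ(1),φ(7)) = (0,4) ∈ E(G2) ✓
  (2,5) → (φ(2),φ(5)) = (3,8) ∈ E(G2) ✓
  (2,6) → (φ(2),φ(6)) = (7,8) ∈ E(G2) ✓
  (2,7) → (φ(2),φ(7)) = (0,8) ∈ E(G2) ✓
  (3,4) → (φ(3),φ(4)) = (2,5) ∈ E(G2) ✓
  (3,6) → (φ(3),φ(6)) = (2,7) ∈ E(G2) ✓
  (3,8) → (φ(3),φ(8)) = (2,6) ∈ E(G2) ✓
  (4,6) → (φ(4),φ(6)) = (5,7) ∈ E(G2) ✓
  (4,7) → (φ(4),φ(7)) = (0,5) ∈ E(G2) ✓
  (4,8) → (φ(4),φ(8)) = (5,6) ∈ E(G2) ✓
  (5,6) → (φ(5),φ(6)) = (3,7) ∈ E(G2) ✓
  (5,8) → (φ(5),φ(8)) = (3,6) ∈ E(G2) ✓
  (6,7) → (φ(6),φ(7)) = (0,7) ∈ E(G2) ✓
All 18 edges of G1 map to edges of G2, and |E(G1)| = |E(G2)| = 18, so φ is a bijection on edges as well as vertices. Hence G1 ≅ G2.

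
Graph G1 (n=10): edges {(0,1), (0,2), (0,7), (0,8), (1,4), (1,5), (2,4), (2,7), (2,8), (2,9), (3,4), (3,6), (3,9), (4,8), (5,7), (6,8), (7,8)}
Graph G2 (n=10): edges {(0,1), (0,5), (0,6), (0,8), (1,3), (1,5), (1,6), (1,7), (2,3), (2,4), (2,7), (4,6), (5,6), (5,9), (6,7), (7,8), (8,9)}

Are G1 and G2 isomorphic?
Yes, isomorphic

The graphs are isomorphic.
One valid mapping φ: V(G1) → V(G2): 0→0, 1→8, 2→1, 3→2, 4→7, 5→9, 6→4, 7→5, 8→6, 9→3

Verify φ preserves adjacency — for each edge of G1, its image is an edge of G2:
  (0,1) → (φ(0),φ(1)) = (0,8) ∈ E(G2) ✓
  (0,2) → (φ(0),φ(2)) = (0,1) ∈ E(G2) ✓
  (0,7) → (φ(0),φ(7)) = (0,5) ∈ E(G2) ✓
  (0,8) → (φ(0),φ(8)) = (0,6) ∈ E(G2) ✓
  (1,4) → (φ(1),φ(4)) = (7,8) ∈ E(G2) ✓
  (1,5) → (φ(1),φ(5)) = (8,9) ∈ E(G2) ✓
  (2,4) → (φ(2),φ(4)) = (1,7) ∈ E(G2) ✓
  (2,7) → (φ(2),φ(7)) = (1,5) ∈ E(G2) ✓
  (2,8) → (φ(2),φ(8)) = (1,6) ∈ E(G2) ✓
  (2,9) → (φ(2),φ(9)) = (1,3) ∈ E(G2) ✓
  (3,4) → (φ(3),φ(4)) = (2,7) ∈ E(G2) ✓
  (3,6) → (φ(3),φ(6)) = (2,4) ∈ E(G2) ✓
  (3,9) → (φ(3),φ(9)) = (2,3) ∈ E(G2) ✓
  (4,8) → (φ(4),φ(8)) = (6,7) ∈ E(G2) ✓
  (5,7) → (φ(5),φ(7)) = (5,9) ∈ E(G2) ✓
  (6,8) → (φ(6),φ(8)) = (4,6) ∈ E(G2) ✓
  (7,8) → (φ(7),φ(8)) = (5,6) ∈ E(G2) ✓
All 17 edges of G1 map to edges of G2, and |E(G1)| = |E(G2)| = 17, so φ is a bijection on edges as well as vertices. Hence G1 ≅ G2.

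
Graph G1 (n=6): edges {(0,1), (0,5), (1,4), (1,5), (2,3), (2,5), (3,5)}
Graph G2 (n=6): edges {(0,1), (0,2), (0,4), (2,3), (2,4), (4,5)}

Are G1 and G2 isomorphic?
No, not isomorphic

The graphs are NOT isomorphic.

Degrees in G1: deg(0)=2, deg(1)=3, deg(2)=2, deg(3)=2, deg(4)=1, deg(5)=4.
Sorted degree sequence of G1: [4, 3, 2, 2, 2, 1].
Degrees in G2: deg(0)=3, deg(1)=1, deg(2)=3, deg(3)=1, deg(4)=3, deg(5)=1.
Sorted degree sequence of G2: [3, 3, 3, 1, 1, 1].
The (sorted) degree sequence is an isomorphism invariant, so since G1 and G2 have different degree sequences they cannot be isomorphic.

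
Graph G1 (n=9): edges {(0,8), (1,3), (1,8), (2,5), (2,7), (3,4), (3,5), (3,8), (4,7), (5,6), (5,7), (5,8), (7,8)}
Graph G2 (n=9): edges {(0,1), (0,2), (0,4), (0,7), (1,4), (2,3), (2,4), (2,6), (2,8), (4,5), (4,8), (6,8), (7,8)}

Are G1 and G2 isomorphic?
Yes, isomorphic

The graphs are isomorphic.
One valid mapping φ: V(G1) → V(G2): 0→5, 1→1, 2→6, 3→0, 4→7, 5→2, 6→3, 7→8, 8→4

Verify φ preserves adjacency — for each edge of G1, its image is an edge of G2:
  (0,8) → (φ(0),φ(8)) = (4,5) ∈ E(G2) ✓
  (1,3) → (φ(1),φ(3)) = (0,1) ∈ E(G2) ✓
  (1,8) → (φ(1),φ(8)) = (1,4) ∈ E(G2) ✓
  (2,5) → (φ(2),φ(5)) = (2,6) ∈ E(G2) ✓
  (2,7) → (φ(2),φ(7)) = (6,8) ∈ E(G2) ✓
  (3,4) → (φ(3),φ(4)) = (0,7) ∈ E(G2) ✓
  (3,5) → (φ(3),φ(5)) = (0,2) ∈ E(G2) ✓
  (3,8) → (φ(3),φ(8)) = (0,4) ∈ E(G2) ✓
  (4,7) → (φ(4),φ(7)) = (7,8) ∈ E(G2) ✓
  (5,6) → (φ(5),φ(6)) = (2,3) ∈ E(G2) ✓
  (5,7) → (φ(5),φ(7)) = (2,8) ∈ E(G2) ✓
  (5,8) → (φ(5),φ(8)) = (2,4) ∈ E(G2) ✓
  (7,8) → (φ(7),φ(8)) = (4,8) ∈ E(G2) ✓
All 13 edges of G1 map to edges of G2, and |E(G1)| = |E(G2)| = 13, so φ is a bijection on edges as well as vertices. Hence G1 ≅ G2.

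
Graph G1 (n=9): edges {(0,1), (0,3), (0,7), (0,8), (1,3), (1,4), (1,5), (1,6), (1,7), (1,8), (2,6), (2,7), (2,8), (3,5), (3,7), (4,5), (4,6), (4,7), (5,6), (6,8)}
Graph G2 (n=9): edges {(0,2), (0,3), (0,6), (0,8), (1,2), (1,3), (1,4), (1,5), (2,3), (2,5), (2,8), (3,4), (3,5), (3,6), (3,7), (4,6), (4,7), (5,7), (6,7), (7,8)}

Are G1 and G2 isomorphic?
Yes, isomorphic

The graphs are isomorphic.
One valid mapping φ: V(G1) → V(G2): 0→6, 1→3, 2→8, 3→4, 4→5, 5→1, 6→2, 7→7, 8→0

Verify φ preserves adjacency — for each edge of G1, its image is an edge of G2:
  (0,1) → (φ(0),φ(1)) = (3,6) ∈ E(G2) ✓
  (0,3) → (φ(0),φ(3)) = (4,6) ∈ E(G2) ✓
  (0,7) → (φ(0),φ(7)) = (6,7) ∈ E(G2) ✓
  (0,8) → (φ(0),φ(8)) = (0,6) ∈ E(G2) ✓
  (1,3) → (φ(1),φ(3)) = (3,4) ∈ E(G2) ✓
  (1,4) → (φ(1),φ(4)) = (3,5) ∈ E(G2) ✓
  (1,5) → (φ(1),φ(5)) = (1,3) ∈ E(G2) ✓
  (1,6) → (φ(1),φ(6)) = (2,3) ∈ E(G2) ✓
  (1,7) → (φ(1),φ(7)) = (3,7) ∈ E(G2) ✓
  (1,8) → (φ(1),φ(8)) = (0,3) ∈ E(G2) ✓
  (2,6) → (φ(2),φ(6)) = (2,8) ∈ E(G2) ✓
  (2,7) → (φ(2),φ(7)) = (7,8) ∈ E(G2) ✓
  (2,8) → (φ(2),φ(8)) = (0,8) ∈ E(G2) ✓
  (3,5) → (φ(3),φ(5)) = (1,4) ∈ E(G2) ✓
  (3,7) → (φ(3),φ(7)) = (4,7) ∈ E(G2) ✓
  (4,5) → (φ(4),φ(5)) = (1,5) ∈ E(G2) ✓
  (4,6) → (φ(4),φ(6)) = (2,5) ∈ E(G2) ✓
  (4,7) → (φ(4),φ(7)) = (5,7) ∈ E(G2) ✓
  (5,6) → (φ(5),φ(6)) = (1,2) ∈ E(G2) ✓
  (6,8) → (φ(6),φ(8)) = (0,2) ∈ E(G2) ✓
All 20 edges of G1 map to edges of G2, and |E(G1)| = |E(G2)| = 20, so φ is a bijection on edges as well as vertices. Hence G1 ≅ G2.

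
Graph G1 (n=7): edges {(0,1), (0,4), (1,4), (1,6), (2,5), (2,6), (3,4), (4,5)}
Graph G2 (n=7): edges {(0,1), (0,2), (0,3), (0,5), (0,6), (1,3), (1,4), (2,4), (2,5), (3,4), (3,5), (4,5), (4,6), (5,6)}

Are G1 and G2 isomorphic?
No, not isomorphic

The graphs are NOT isomorphic.

Counting triangles (3-cliques): G1 has 1, G2 has 8.
Triangle count is an isomorphism invariant, so differing triangle counts rule out isomorphism.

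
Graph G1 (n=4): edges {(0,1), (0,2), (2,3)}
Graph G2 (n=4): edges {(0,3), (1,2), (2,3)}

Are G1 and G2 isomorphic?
Yes, isomorphic

The graphs are isomorphic.
One valid mapping φ: V(G1) → V(G2): 0→2, 1→1, 2→3, 3→0

Verify φ preserves adjacency — for each edge of G1, its image is an edge of G2:
  (0,1) → (φ(0),φ(1)) = (1,2) ∈ E(G2) ✓
  (0,2) → (φ(0),φ(2)) = (2,3) ∈ E(G2) ✓
  (2,3) → (φ(2),φ(3)) = (0,3) ∈ E(G2) ✓
All 3 edges of G1 map to edges of G2, and |E(G1)| = |E(G2)| = 3, so φ is a bijection on edges as well as vertices. Hence G1 ≅ G2.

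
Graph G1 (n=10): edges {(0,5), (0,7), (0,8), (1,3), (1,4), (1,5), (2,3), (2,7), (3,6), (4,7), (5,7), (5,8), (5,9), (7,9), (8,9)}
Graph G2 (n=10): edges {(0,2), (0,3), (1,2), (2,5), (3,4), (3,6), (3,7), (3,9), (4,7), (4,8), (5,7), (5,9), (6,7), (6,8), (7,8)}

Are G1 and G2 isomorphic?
Yes, isomorphic

The graphs are isomorphic.
One valid mapping φ: V(G1) → V(G2): 0→6, 1→5, 2→0, 3→2, 4→9, 5→7, 6→1, 7→3, 8→8, 9→4

Verify φ preserves adjacency — for each edge of G1, its image is an edge of G2:
  (0,5) → (φ(0),φ(5)) = (6,7) ∈ E(G2) ✓
  (0,7) → (φ(0),φ(7)) = (3,6) ∈ E(G2) ✓
  (0,8) → (φ(0),φ(8)) = (6,8) ∈ E(G2) ✓
  (1,3) → (φ(1),φ(3)) = (2,5) ∈ E(G2) ✓
  (1,4) → (φ(1),φ(4)) = (5,9) ∈ E(G2) ✓
  (1,5) → (φ(1),φ(5)) = (5,7) ∈ E(G2) ✓
  (2,3) → (φ(2),φ(3)) = (0,2) ∈ E(G2) ✓
  (2,7) → (φ(2),φ(7)) = (0,3) ∈ E(G2) ✓
  (3,6) → (φ(3),φ(6)) = (1,2) ∈ E(G2) ✓
  (4,7) → (φ(4),φ(7)) = (3,9) ∈ E(G2) ✓
  (5,7) → (φ(5),φ(7)) = (3,7) ∈ E(G2) ✓
  (5,8) → (φ(5),φ(8)) = (7,8) ∈ E(G2) ✓
  (5,9) → (φ(5),φ(9)) = (4,7) ∈ E(G2) ✓
  (7,9) → (φ(7),φ(9)) = (3,4) ∈ E(G2) ✓
  (8,9) → (φ(8),φ(9)) = (4,8) ∈ E(G2) ✓
All 15 edges of G1 map to edges of G2, and |E(G1)| = |E(G2)| = 15, so φ is a bijection on edges as well as vertices. Hence G1 ≅ G2.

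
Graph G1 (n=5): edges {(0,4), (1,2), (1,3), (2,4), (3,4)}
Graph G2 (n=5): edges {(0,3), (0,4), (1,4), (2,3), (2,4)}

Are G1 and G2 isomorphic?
Yes, isomorphic

The graphs are isomorphic.
One valid mapping φ: V(G1) → V(G2): 0→1, 1→3, 2→2, 3→0, 4→4

Verify φ preserves adjacency — for each edge of G1, its image is an edge of G2:
  (0,4) → (φ(0),φ(4)) = (1,4) ∈ E(G2) ✓
  (1,2) → (φ(1),φ(2)) = (2,3) ∈ E(G2) ✓
  (1,3) → (φ(1),φ(3)) = (0,3) ∈ E(G2) ✓
  (2,4) → (φ(2),φ(4)) = (2,4) ∈ E(G2) ✓
  (3,4) → (φ(3),φ(4)) = (0,4) ∈ E(G2) ✓
All 5 edges of G1 map to edges of G2, and |E(G1)| = |E(G2)| = 5, so φ is a bijection on edges as well as vertices. Hence G1 ≅ G2.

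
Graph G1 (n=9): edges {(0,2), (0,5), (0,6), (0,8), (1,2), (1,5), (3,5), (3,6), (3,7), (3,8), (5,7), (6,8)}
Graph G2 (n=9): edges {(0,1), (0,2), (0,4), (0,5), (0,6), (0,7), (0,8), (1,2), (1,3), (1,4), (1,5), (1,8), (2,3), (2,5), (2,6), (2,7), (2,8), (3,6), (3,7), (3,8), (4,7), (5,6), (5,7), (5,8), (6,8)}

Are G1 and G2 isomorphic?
No, not isomorphic

The graphs are NOT isomorphic.

Counting triangles (3-cliques): G1 has 3, G2 has 27.
Triangle count is an isomorphism invariant, so differing triangle counts rule out isomorphism.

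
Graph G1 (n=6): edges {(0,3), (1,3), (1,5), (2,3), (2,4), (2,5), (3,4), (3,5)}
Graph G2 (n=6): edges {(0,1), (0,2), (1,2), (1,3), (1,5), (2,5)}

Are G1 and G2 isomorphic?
No, not isomorphic

The graphs are NOT isomorphic.

Counting triangles (3-cliques): G1 has 3, G2 has 2.
Triangle count is an isomorphism invariant, so differing triangle counts rule out isomorphism.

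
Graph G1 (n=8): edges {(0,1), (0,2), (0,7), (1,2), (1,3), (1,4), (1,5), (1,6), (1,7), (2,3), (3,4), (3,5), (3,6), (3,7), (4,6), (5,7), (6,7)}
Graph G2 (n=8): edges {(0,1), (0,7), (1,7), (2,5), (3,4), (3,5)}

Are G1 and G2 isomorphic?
No, not isomorphic

The graphs are NOT isomorphic.

Connected components of G1: 1 component(s) with vertex sets [[0, 1, 2, 3, 4, 5, 6, 7]], sizes [8].
Connected components of G2: 3 component(s) with vertex sets [[6], [0, 1, 7], [2, 3, 4, 5]], sizes [1, 3, 4].
The number of connected components (and the multiset of component sizes) is an isomorphism invariant — an isomorphism maps each component of G1 bijectively onto a component of G2. Since G1 has 1 component(s) and G2 has 3, they cannot be isomorphic.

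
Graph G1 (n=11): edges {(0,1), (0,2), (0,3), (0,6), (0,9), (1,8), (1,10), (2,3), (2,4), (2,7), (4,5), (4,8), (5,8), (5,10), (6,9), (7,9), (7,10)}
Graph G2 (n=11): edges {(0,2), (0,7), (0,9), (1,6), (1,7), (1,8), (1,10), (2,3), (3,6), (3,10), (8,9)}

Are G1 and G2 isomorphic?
No, not isomorphic

The graphs are NOT isomorphic.

Connected components of G1: 1 component(s) with vertex sets [[0, 1, 2, 3, 4, 5, 6, 7, 8, 9, 10]], sizes [11].
Connected components of G2: 3 component(s) with vertex sets [[4], [5], [0, 1, 2, 3, 6, 7, 8, 9, 10]], sizes [1, 1, 9].
The number of connected components (and the multiset of component sizes) is an isomorphism invariant — an isomorphism maps each component of G1 bijectively onto a component of G2. Since G1 has 1 component(s) and G2 has 3, they cannot be isomorphic.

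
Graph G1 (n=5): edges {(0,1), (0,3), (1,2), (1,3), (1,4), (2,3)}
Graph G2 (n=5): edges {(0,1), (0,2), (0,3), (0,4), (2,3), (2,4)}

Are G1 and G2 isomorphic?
Yes, isomorphic

The graphs are isomorphic.
One valid mapping φ: V(G1) → V(G2): 0→3, 1→0, 2→4, 3→2, 4→1

Verify φ preserves adjacency — for each edge of G1, its image is an edge of G2:
  (0,1) → (φ(0),φ(1)) = (0,3) ∈ E(G2) ✓
  (0,3) → (φ(0),φ(3)) = (2,3) ∈ E(G2) ✓
  (1,2) → (φ(1),φ(2)) = (0,4) ∈ E(G2) ✓
  (1,3) → (φ(1),φ(3)) = (0,2) ∈ E(G2) ✓
  (1,4) → (φ(1),φ(4)) = (0,1) ∈ E(G2) ✓
  (2,3) → (φ(2),φ(3)) = (2,4) ∈ E(G2) ✓
All 6 edges of G1 map to edges of G2, and |E(G1)| = |E(G2)| = 6, so φ is a bijection on edges as well as vertices. Hence G1 ≅ G2.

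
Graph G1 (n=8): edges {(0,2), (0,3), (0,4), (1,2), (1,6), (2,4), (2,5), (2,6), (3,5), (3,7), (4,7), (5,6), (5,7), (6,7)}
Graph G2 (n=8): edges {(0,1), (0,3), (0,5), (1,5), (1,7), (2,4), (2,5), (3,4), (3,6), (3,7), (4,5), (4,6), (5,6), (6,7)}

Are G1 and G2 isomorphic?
Yes, isomorphic

The graphs are isomorphic.
One valid mapping φ: V(G1) → V(G2): 0→1, 1→2, 2→5, 3→7, 4→0, 5→6, 6→4, 7→3

Verify φ preserves adjacency — for each edge of G1, its image is an edge of G2:
  (0,2) → (φ(0),φ(2)) = (1,5) ∈ E(G2) ✓
  (0,3) → (φ(0),φ(3)) = (1,7) ∈ E(G2) ✓
  (0,4) → (φ(0),φ(4)) = (0,1) ∈ E(G2) ✓
  (1,2) → (φ(1),φ(2)) = (2,5) ∈ E(G2) ✓
  (1,6) → (φ(1),φ(6)) = (2,4) ∈ E(G2) ✓
  (2,4) → (φ(2),φ(4)) = (0,5) ∈ E(G2) ✓
  (2,5) → (φ(2),φ(5)) = (5,6) ∈ E(G2) ✓
  (2,6) → (φ(2),φ(6)) = (4,5) ∈ E(G2) ✓
  (3,5) → (φ(3),φ(5)) = (6,7) ∈ E(G2) ✓
  (3,7) → (φ(3),φ(7)) = (3,7) ∈ E(G2) ✓
  (4,7) → (φ(4),φ(7)) = (0,3) ∈ E(G2) ✓
  (5,6) → (φ(5),φ(6)) = (4,6) ∈ E(G2) ✓
  (5,7) → (φ(5),φ(7)) = (3,6) ∈ E(G2) ✓
  (6,7) → (φ(6),φ(7)) = (3,4) ∈ E(G2) ✓
All 14 edges of G1 map to edges of G2, and |E(G1)| = |E(G2)| = 14, so φ is a bijection on edges as well as vertices. Hence G1 ≅ G2.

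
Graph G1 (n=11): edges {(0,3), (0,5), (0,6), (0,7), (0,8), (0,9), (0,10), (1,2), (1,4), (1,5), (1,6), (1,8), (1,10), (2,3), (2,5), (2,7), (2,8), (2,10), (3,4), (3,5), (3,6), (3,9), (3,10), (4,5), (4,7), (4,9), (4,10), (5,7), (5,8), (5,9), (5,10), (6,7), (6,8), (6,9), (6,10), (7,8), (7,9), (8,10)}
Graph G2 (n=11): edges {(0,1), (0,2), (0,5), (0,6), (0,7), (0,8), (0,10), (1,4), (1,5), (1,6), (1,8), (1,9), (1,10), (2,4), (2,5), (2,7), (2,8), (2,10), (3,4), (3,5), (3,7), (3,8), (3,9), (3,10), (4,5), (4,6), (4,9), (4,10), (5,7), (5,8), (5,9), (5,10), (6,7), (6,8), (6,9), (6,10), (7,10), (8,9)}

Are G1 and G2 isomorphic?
Yes, isomorphic

The graphs are isomorphic.
One valid mapping φ: V(G1) → V(G2): 0→1, 1→7, 2→2, 3→4, 4→3, 5→5, 6→6, 7→8, 8→0, 9→9, 10→10

Verify φ preserves adjacency — for each edge of G1, its image is an edge of G2:
  (0,3) → (φ(0),φ(3)) = (1,4) ∈ E(G2) ✓
  (0,5) → (φ(0),φ(5)) = (1,5) ∈ E(G2) ✓
  (0,6) → (φ(0),φ(6)) = (1,6) ∈ E(G2) ✓
  (0,7) → (φ(0),φ(7)) = (1,8) ∈ E(G2) ✓
  (0,8) → (φ(0),φ(8)) = (0,1) ∈ E(G2) ✓
  (0,9) → (φ(0),φ(9)) = (1,9) ∈ E(G2) ✓
  (0,10) → (φ(0),φ(10)) = (1,10) ∈ E(G2) ✓
  (1,2) → (φ(1),φ(2)) = (2,7) ∈ E(G2) ✓
  (1,4) → (φ(1),φ(4)) = (3,7) ∈ E(G2) ✓
  (1,5) → (φ(1),φ(5)) = (5,7) ∈ E(G2) ✓
  (1,6) → (φ(1),φ(6)) = (6,7) ∈ E(G2) ✓
  (1,8) → (φ(1),φ(8)) = (0,7) ∈ E(G2) ✓
  (1,10) → (φ(1),φ(10)) = (7,10) ∈ E(G2) ✓
  (2,3) → (φ(2),φ(3)) = (2,4) ∈ E(G2) ✓
  (2,5) → (φ(2),φ(5)) = (2,5) ∈ E(G2) ✓
  (2,7) → (φ(2),φ(7)) = (2,8) ∈ E(G2) ✓
  (2,8) → (φ(2),φ(8)) = (0,2) ∈ E(G2) ✓
  (2,10) → (φ(2),φ(10)) = (2,10) ∈ E(G2) ✓
  (3,4) → (φ(3),φ(4)) = (3,4) ∈ E(G2) ✓
  (3,5) → (φ(3),φ(5)) = (4,5) ∈ E(G2) ✓
  (3,6) → (φ(3),φ(6)) = (4,6) ∈ E(G2) ✓
  (3,9) → (φ(3),φ(9)) = (4,9) ∈ E(G2) ✓
  (3,10) → (φ(3),φ(10)) = (4,10) ∈ E(G2) ✓
  (4,5) → (φ(4),φ(5)) = (3,5) ∈ E(G2) ✓
  (4,7) → (φ(4),φ(7)) = (3,8) ∈ E(G2) ✓
  (4,9) → (φ(4),φ(9)) = (3,9) ∈ E(G2) ✓
  (4,10) → (φ(4),φ(10)) = (3,10) ∈ E(G2) ✓
  (5,7) → (φ(5),φ(7)) = (5,8) ∈ E(G2) ✓
  (5,8) → (φ(5),φ(8)) = (0,5) ∈ E(G2) ✓
  (5,9) → (φ(5),φ(9)) = (5,9) ∈ E(G2) ✓
  (5,10) → (φ(5),φ(10)) = (5,10) ∈ E(G2) ✓
  (6,7) → (φ(6),φ(7)) = (6,8) ∈ E(G2) ✓
  (6,8) → (φ(6),φ(8)) = (0,6) ∈ E(G2) ✓
  (6,9) → (φ(6),φ(9)) = (6,9) ∈ E(G2) ✓
  (6,10) → (φ(6),φ(10)) = (6,10) ∈ E(G2) ✓
  (7,8) → (φ(7),φ(8)) = (0,8) ∈ E(G2) ✓
  (7,9) → (φ(7),φ(9)) = (8,9) ∈ E(G2) ✓
  (8,10) → (φ(8),φ(10)) = (0,10) ∈ E(G2) ✓
All 38 edges of G1 map to edges of G2, and |E(G1)| = |E(G2)| = 38, so φ is a bijection on edges as well as vertices. Hence G1 ≅ G2.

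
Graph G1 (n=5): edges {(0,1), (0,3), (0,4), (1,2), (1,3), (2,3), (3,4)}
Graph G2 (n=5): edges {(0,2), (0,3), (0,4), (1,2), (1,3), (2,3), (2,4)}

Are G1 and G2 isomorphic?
Yes, isomorphic

The graphs are isomorphic.
One valid mapping φ: V(G1) → V(G2): 0→3, 1→0, 2→4, 3→2, 4→1

Verify φ preserves adjacency — for each edge of G1, its image is an edge of G2:
  (0,1) → (φ(0),φ(1)) = (0,3) ∈ E(G2) ✓
  (0,3) → (φ(0),φ(3)) = (2,3) ∈ E(G2) ✓
  (0,4) → (φ(0),φ(4)) = (1,3) ∈ E(G2) ✓
  (1,2) → (φ(1),φ(2)) = (0,4) ∈ E(G2) ✓
  (1,3) → (φ(1),φ(3)) = (0,2) ∈ E(G2) ✓
  (2,3) → (φ(2),φ(3)) = (2,4) ∈ E(G2) ✓
  (3,4) → (φ(3),φ(4)) = (1,2) ∈ E(G2) ✓
All 7 edges of G1 map to edges of G2, and |E(G1)| = |E(G2)| = 7, so φ is a bijection on edges as well as vertices. Hence G1 ≅ G2.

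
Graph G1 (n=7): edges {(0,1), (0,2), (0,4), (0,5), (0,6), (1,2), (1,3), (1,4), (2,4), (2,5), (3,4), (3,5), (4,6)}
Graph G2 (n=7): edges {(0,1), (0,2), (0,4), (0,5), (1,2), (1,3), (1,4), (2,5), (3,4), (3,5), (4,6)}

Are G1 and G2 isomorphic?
No, not isomorphic

The graphs are NOT isomorphic.

Counting edges: G1 has 13 edge(s); G2 has 11 edge(s).
Edge count is an isomorphism invariant (a bijection on vertices induces a bijection on edges), so differing edge counts rule out isomorphism.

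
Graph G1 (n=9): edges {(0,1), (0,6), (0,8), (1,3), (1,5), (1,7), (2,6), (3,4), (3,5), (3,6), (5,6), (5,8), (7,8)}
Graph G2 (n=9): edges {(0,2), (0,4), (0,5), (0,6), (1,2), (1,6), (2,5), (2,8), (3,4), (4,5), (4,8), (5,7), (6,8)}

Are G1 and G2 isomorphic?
Yes, isomorphic

The graphs are isomorphic.
One valid mapping φ: V(G1) → V(G2): 0→8, 1→2, 2→3, 3→5, 4→7, 5→0, 6→4, 7→1, 8→6

Verify φ preserves adjacency — for each edge of G1, its image is an edge of G2:
  (0,1) → (φ(0),φ(1)) = (2,8) ∈ E(G2) ✓
  (0,6) → (φ(0),φ(6)) = (4,8) ∈ E(G2) ✓
  (0,8) → (φ(0),φ(8)) = (6,8) ∈ E(G2) ✓
  (1,3) → (φ(1),φ(3)) = (2,5) ∈ E(G2) ✓
  (1,5) → (φ(1),φ(5)) = (0,2) ∈ E(G2) ✓
  (1,7) → (φ(1),φ(7)) = (1,2) ∈ E(G2) ✓
  (2,6) → (φ(2),φ(6)) = (3,4) ∈ E(G2) ✓
  (3,4) → (φ(3),φ(4)) = (5,7) ∈ E(G2) ✓
  (3,5) → (φ(3),φ(5)) = (0,5) ∈ E(G2) ✓
  (3,6) → (φ(3),φ(6)) = (4,5) ∈ E(G2) ✓
  (5,6) → (φ(5),φ(6)) = (0,4) ∈ E(G2) ✓
  (5,8) → (φ(5),φ(8)) = (0,6) ∈ E(G2) ✓
  (7,8) → (φ(7),φ(8)) = (1,6) ∈ E(G2) ✓
All 13 edges of G1 map to edges of G2, and |E(G1)| = |E(G2)| = 13, so φ is a bijection on edges as well as vertices. Hence G1 ≅ G2.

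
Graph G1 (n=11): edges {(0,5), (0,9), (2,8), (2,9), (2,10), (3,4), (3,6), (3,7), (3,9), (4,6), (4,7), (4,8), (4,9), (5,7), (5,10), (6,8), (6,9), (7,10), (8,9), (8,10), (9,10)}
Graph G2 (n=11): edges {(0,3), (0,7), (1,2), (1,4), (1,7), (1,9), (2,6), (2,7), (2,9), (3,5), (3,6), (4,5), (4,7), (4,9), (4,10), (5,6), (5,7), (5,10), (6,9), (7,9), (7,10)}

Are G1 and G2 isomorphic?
Yes, isomorphic

The graphs are isomorphic.
One valid mapping φ: V(G1) → V(G2): 0→0, 1→8, 2→10, 3→2, 4→9, 5→3, 6→1, 7→6, 8→4, 9→7, 10→5

Verify φ preserves adjacency — for each edge of G1, its image is an edge of G2:
  (0,5) → (φ(0),φ(5)) = (0,3) ∈ E(G2) ✓
  (0,9) → (φ(0),φ(9)) = (0,7) ∈ E(G2) ✓
  (2,8) → (φ(2),φ(8)) = (4,10) ∈ E(G2) ✓
  (2,9) → (φ(2),φ(9)) = (7,10) ∈ E(G2) ✓
  (2,10) → (φ(2),φ(10)) = (5,10) ∈ E(G2) ✓
  (3,4) → (φ(3),φ(4)) = (2,9) ∈ E(G2) ✓
  (3,6) → (φ(3),φ(6)) = (1,2) ∈ E(G2) ✓
  (3,7) → (φ(3),φ(7)) = (2,6) ∈ E(G2) ✓
  (3,9) → (φ(3),φ(9)) = (2,7) ∈ E(G2) ✓
  (4,6) → (φ(4),φ(6)) = (1,9) ∈ E(G2) ✓
  (4,7) → (φ(4),φ(7)) = (6,9) ∈ E(G2) ✓
  (4,8) → (φ(4),φ(8)) = (4,9) ∈ E(G2) ✓
  (4,9) → (φ(4),φ(9)) = (7,9) ∈ E(G2) ✓
  (5,7) → (φ(5),φ(7)) = (3,6) ∈ E(G2) ✓
  (5,10) → (φ(5),φ(10)) = (3,5) ∈ E(G2) ✓
  (6,8) → (φ(6),φ(8)) = (1,4) ∈ E(G2) ✓
  (6,9) → (φ(6),φ(9)) = (1,7) ∈ E(G2) ✓
  (7,10) → (φ(7),φ(10)) = (5,6) ∈ E(G2) ✓
  (8,9) → (φ(8),φ(9)) = (4,7) ∈ E(G2) ✓
  (8,10) → (φ(8),φ(10)) = (4,5) ∈ E(G2) ✓
  (9,10) → (φ(9),φ(10)) = (5,7) ∈ E(G2) ✓
All 21 edges of G1 map to edges of G2, and |E(G1)| = |E(G2)| = 21, so φ is a bijection on edges as well as vertices. Hence G1 ≅ G2.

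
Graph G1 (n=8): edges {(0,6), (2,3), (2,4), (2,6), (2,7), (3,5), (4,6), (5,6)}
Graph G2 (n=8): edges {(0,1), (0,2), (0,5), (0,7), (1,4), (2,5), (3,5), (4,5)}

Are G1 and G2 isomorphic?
Yes, isomorphic

The graphs are isomorphic.
One valid mapping φ: V(G1) → V(G2): 0→7, 1→6, 2→5, 3→4, 4→2, 5→1, 6→0, 7→3

Verify φ preserves adjacency — for each edge of G1, its image is an edge of G2:
  (0,6) → (φ(0),φ(6)) = (0,7) ∈ E(G2) ✓
  (2,3) → (φ(2),φ(3)) = (4,5) ∈ E(G2) ✓
  (2,4) → (φ(2),φ(4)) = (2,5) ∈ E(G2) ✓
  (2,6) → (φ(2),φ(6)) = (0,5) ∈ E(G2) ✓
  (2,7) → (φ(2),φ(7)) = (3,5) ∈ E(G2) ✓
  (3,5) → (φ(3),φ(5)) = (1,4) ∈ E(G2) ✓
  (4,6) → (φ(4),φ(6)) = (0,2) ∈ E(G2) ✓
  (5,6) → (φ(5),φ(6)) = (0,1) ∈ E(G2) ✓
All 8 edges of G1 map to edges of G2, and |E(G1)| = |E(G2)| = 8, so φ is a bijection on edges as well as vertices. Hence G1 ≅ G2.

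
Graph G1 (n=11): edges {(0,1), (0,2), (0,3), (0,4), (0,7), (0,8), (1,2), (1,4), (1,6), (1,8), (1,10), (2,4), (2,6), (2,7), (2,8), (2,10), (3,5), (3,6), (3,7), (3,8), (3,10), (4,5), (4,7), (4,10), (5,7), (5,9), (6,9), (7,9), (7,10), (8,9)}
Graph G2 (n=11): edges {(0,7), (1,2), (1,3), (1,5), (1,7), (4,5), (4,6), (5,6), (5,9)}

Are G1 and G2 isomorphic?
No, not isomorphic

The graphs are NOT isomorphic.

Connected components of G1: 1 component(s) with vertex sets [[0, 1, 2, 3, 4, 5, 6, 7, 8, 9, 10]], sizes [11].
Connected components of G2: 3 component(s) with vertex sets [[8], [10], [0, 1, 2, 3, 4, 5, 6, 7, 9]], sizes [1, 1, 9].
The number of connected components (and the multiset of component sizes) is an isomorphism invariant — an isomorphism maps each component of G1 bijectively onto a component of G2. Since G1 has 1 component(s) and G2 has 3, they cannot be isomorphic.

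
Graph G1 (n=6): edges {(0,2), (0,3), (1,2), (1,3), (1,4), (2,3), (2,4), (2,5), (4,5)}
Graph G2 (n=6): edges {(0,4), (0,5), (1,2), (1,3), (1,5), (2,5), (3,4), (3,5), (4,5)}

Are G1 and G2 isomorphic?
Yes, isomorphic

The graphs are isomorphic.
One valid mapping φ: V(G1) → V(G2): 0→2, 1→3, 2→5, 3→1, 4→4, 5→0

Verify φ preserves adjacency — for each edge of G1, its image is an edge of G2:
  (0,2) → (φ(0),φ(2)) = (2,5) ∈ E(G2) ✓
  (0,3) → (φ(0),φ(3)) = (1,2) ∈ E(G2) ✓
  (1,2) → (φ(1),φ(2)) = (3,5) ∈ E(G2) ✓
  (1,3) → (φ(1),φ(3)) = (1,3) ∈ E(G2) ✓
  (1,4) → (φ(1),φ(4)) = (3,4) ∈ E(G2) ✓
  (2,3) → (φ(2),φ(3)) = (1,5) ∈ E(G2) ✓
  (2,4) → (φ(2),φ(4)) = (4,5) ∈ E(G2) ✓
  (2,5) → (φ(2),φ(5)) = (0,5) ∈ E(G2) ✓
  (4,5) → (φ(4),φ(5)) = (0,4) ∈ E(G2) ✓
All 9 edges of G1 map to edges of G2, and |E(G1)| = |E(G2)| = 9, so φ is a bijection on edges as well as vertices. Hence G1 ≅ G2.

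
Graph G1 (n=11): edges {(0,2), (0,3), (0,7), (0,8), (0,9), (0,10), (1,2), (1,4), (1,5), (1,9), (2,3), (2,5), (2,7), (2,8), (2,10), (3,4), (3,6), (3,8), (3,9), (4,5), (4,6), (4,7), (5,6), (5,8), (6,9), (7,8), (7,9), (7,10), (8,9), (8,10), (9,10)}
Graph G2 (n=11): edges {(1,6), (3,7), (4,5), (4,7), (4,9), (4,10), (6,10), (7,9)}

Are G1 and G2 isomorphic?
No, not isomorphic

The graphs are NOT isomorphic.

Connected components of G1: 1 component(s) with vertex sets [[0, 1, 2, 3, 4, 5, 6, 7, 8, 9, 10]], sizes [11].
Connected components of G2: 4 component(s) with vertex sets [[0], [2], [8], [1, 3, 4, 5, 6, 7, 9, 10]], sizes [1, 1, 1, 8].
The number of connected components (and the multiset of component sizes) is an isomorphism invariant — an isomorphism maps each component of G1 bijectively onto a component of G2. Since G1 has 1 component(s) and G2 has 4, they cannot be isomorphic.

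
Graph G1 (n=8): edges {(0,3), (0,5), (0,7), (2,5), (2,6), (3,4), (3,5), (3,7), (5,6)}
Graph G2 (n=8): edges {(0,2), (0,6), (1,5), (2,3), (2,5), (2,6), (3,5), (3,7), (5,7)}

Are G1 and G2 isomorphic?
Yes, isomorphic

The graphs are isomorphic.
One valid mapping φ: V(G1) → V(G2): 0→3, 1→4, 2→6, 3→5, 4→1, 5→2, 6→0, 7→7

Verify φ preserves adjacency — for each edge of G1, its image is an edge of G2:
  (0,3) → (φ(0),φ(3)) = (3,5) ∈ E(G2) ✓
  (0,5) → (φ(0),φ(5)) = (2,3) ∈ E(G2) ✓
  (0,7) → (φ(0),φ(7)) = (3,7) ∈ E(G2) ✓
  (2,5) → (φ(2),φ(5)) = (2,6) ∈ E(G2) ✓
  (2,6) → (φ(2),φ(6)) = (0,6) ∈ E(G2) ✓
  (3,4) → (φ(3),φ(4)) = (1,5) ∈ E(G2) ✓
  (3,5) → (φ(3),φ(5)) = (2,5) ∈ E(G2) ✓
  (3,7) → (φ(3),φ(7)) = (5,7) ∈ E(G2) ✓
  (5,6) → (φ(5),φ(6)) = (0,2) ∈ E(G2) ✓
All 9 edges of G1 map to edges of G2, and |E(G1)| = |E(G2)| = 9, so φ is a bijection on edges as well as vertices. Hence G1 ≅ G2.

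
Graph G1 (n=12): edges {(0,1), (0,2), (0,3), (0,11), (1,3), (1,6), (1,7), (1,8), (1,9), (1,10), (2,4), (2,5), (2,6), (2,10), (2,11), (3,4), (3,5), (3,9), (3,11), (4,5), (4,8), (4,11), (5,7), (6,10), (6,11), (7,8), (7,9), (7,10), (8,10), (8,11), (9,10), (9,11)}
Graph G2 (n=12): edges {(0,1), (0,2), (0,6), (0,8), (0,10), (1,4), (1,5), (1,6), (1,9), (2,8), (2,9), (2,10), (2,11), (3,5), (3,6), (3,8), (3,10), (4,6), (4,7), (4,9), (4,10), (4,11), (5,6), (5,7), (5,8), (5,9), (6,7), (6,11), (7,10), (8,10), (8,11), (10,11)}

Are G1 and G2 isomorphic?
Yes, isomorphic

The graphs are isomorphic.
One valid mapping φ: V(G1) → V(G2): 0→7, 1→10, 2→5, 3→4, 4→1, 5→9, 6→3, 7→2, 8→0, 9→11, 10→8, 11→6

Verify φ preserves adjacency — for each edge of G1, its image is an edge of G2:
  (0,1) → (φ(0),φ(1)) = (7,10) ∈ E(G2) ✓
  (0,2) → (φ(0),φ(2)) = (5,7) ∈ E(G2) ✓
  (0,3) → (φ(0),φ(3)) = (4,7) ∈ E(G2) ✓
  (0,11) → (φ(0),φ(11)) = (6,7) ∈ E(G2) ✓
  (1,3) → (φ(1),φ(3)) = (4,10) ∈ E(G2) ✓
  (1,6) → (φ(1),φ(6)) = (3,10) ∈ E(G2) ✓
  (1,7) → (φ(1),φ(7)) = (2,10) ∈ E(G2) ✓
  (1,8) → (φ(1),φ(8)) = (0,10) ∈ E(G2) ✓
  (1,9) → (φ(1),φ(9)) = (10,11) ∈ E(G2) ✓
  (1,10) → (φ(1),φ(10)) = (8,10) ∈ E(G2) ✓
  (2,4) → (φ(2),φ(4)) = (1,5) ∈ E(G2) ✓
  (2,5) → (φ(2),φ(5)) = (5,9) ∈ E(G2) ✓
  (2,6) → (φ(2),φ(6)) = (3,5) ∈ E(G2) ✓
  (2,10) → (φ(2),φ(10)) = (5,8) ∈ E(G2) ✓
  (2,11) → (φ(2),φ(11)) = (5,6) ∈ E(G2) ✓
  (3,4) → (φ(3),φ(4)) = (1,4) ∈ E(G2) ✓
  (3,5) → (φ(3),φ(5)) = (4,9) ∈ E(G2) ✓
  (3,9) → (φ(3),φ(9)) = (4,11) ∈ E(G2) ✓
  (3,11) → (φ(3),φ(11)) = (4,6) ∈ E(G2) ✓
  (4,5) → (φ(4),φ(5)) = (1,9) ∈ E(G2) ✓
  (4,8) → (φ(4),φ(8)) = (0,1) ∈ E(G2) ✓
  (4,11) → (φ(4),φ(11)) = (1,6) ∈ E(G2) ✓
  (5,7) → (φ(5),φ(7)) = (2,9) ∈ E(G2) ✓
  (6,10) → (φ(6),φ(10)) = (3,8) ∈ E(G2) ✓
  (6,11) → (φ(6),φ(11)) = (3,6) ∈ E(G2) ✓
  (7,8) → (φ(7),φ(8)) = (0,2) ∈ E(G2) ✓
  (7,9) → (φ(7),φ(9)) = (2,11) ∈ E(G2) ✓
  (7,10) → (φ(7),φ(10)) = (2,8) ∈ E(G2) ✓
  (8,10) → (φ(8),φ(10)) = (0,8) ∈ E(G2) ✓
  (8,11) → (φ(8),φ(11)) = (0,6) ∈ E(G2) ✓
  (9,10) → (φ(9),φ(10)) = (8,11) ∈ E(G2) ✓
  (9,11) → (φ(9),φ(11)) = (6,11) ∈ E(G2) ✓
All 32 edges of G1 map to edges of G2, and |E(G1)| = |E(G2)| = 32, so φ is a bijection on edges as well as vertices. Hence G1 ≅ G2.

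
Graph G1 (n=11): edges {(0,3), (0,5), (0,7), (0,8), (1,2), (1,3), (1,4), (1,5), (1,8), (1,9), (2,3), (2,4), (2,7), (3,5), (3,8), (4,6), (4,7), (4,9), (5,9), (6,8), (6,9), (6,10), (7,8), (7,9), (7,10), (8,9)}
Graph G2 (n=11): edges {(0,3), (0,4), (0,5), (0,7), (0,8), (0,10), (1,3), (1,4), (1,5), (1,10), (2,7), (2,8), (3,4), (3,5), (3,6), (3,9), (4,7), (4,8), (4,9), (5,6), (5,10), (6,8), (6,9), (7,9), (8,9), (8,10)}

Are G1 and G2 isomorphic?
Yes, isomorphic

The graphs are isomorphic.
One valid mapping φ: V(G1) → V(G2): 0→10, 1→3, 2→6, 3→5, 4→9, 5→1, 6→7, 7→8, 8→0, 9→4, 10→2

Verify φ preserves adjacency — for each edge of G1, its image is an edge of G2:
  (0,3) → (φ(0),φ(3)) = (5,10) ∈ E(G2) ✓
  (0,5) → (φ(0),φ(5)) = (1,10) ∈ E(G2) ✓
  (0,7) → (φ(0),φ(7)) = (8,10) ∈ E(G2) ✓
  (0,8) → (φ(0),φ(8)) = (0,10) ∈ E(G2) ✓
  (1,2) → (φ(1),φ(2)) = (3,6) ∈ E(G2) ✓
  (1,3) → (φ(1),φ(3)) = (3,5) ∈ E(G2) ✓
  (1,4) → (φ(1),φ(4)) = (3,9) ∈ E(G2) ✓
  (1,5) → (φ(1),φ(5)) = (1,3) ∈ E(G2) ✓
  (1,8) → (φ(1),φ(8)) = (0,3) ∈ E(G2) ✓
  (1,9) → (φ(1),φ(9)) = (3,4) ∈ E(G2) ✓
  (2,3) → (φ(2),φ(3)) = (5,6) ∈ E(G2) ✓
  (2,4) → (φ(2),φ(4)) = (6,9) ∈ E(G2) ✓
  (2,7) → (φ(2),φ(7)) = (6,8) ∈ E(G2) ✓
  (3,5) → (φ(3),φ(5)) = (1,5) ∈ E(G2) ✓
  (3,8) → (φ(3),φ(8)) = (0,5) ∈ E(G2) ✓
  (4,6) → (φ(4),φ(6)) = (7,9) ∈ E(G2) ✓
  (4,7) → (φ(4),φ(7)) = (8,9) ∈ E(G2) ✓
  (4,9) → (φ(4),φ(9)) = (4,9) ∈ E(G2) ✓
  (5,9) → (φ(5),φ(9)) = (1,4) ∈ E(G2) ✓
  (6,8) → (φ(6),φ(8)) = (0,7) ∈ E(G2) ✓
  (6,9) → (φ(6),φ(9)) = (4,7) ∈ E(G2) ✓
  (6,10) → (φ(6),φ(10)) = (2,7) ∈ E(G2) ✓
  (7,8) → (φ(7),φ(8)) = (0,8) ∈ E(G2) ✓
  (7,9) → (φ(7),φ(9)) = (4,8) ∈ E(G2) ✓
  (7,10) → (φ(7),φ(10)) = (2,8) ∈ E(G2) ✓
  (8,9) → (φ(8),φ(9)) = (0,4) ∈ E(G2) ✓
All 26 edges of G1 map to edges of G2, and |E(G1)| = |E(G2)| = 26, so φ is a bijection on edges as well as vertices. Hence G1 ≅ G2.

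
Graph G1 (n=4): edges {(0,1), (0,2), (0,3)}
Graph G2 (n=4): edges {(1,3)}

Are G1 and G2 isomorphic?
No, not isomorphic

The graphs are NOT isomorphic.

Degrees in G1: deg(0)=3, deg(1)=1, deg(2)=1, deg(3)=1.
Sorted degree sequence of G1: [3, 1, 1, 1].
Degrees in G2: deg(0)=0, deg(1)=1, deg(2)=0, deg(3)=1.
Sorted degree sequence of G2: [1, 1, 0, 0].
The (sorted) degree sequence is an isomorphism invariant, so since G1 and G2 have different degree sequences they cannot be isomorphic.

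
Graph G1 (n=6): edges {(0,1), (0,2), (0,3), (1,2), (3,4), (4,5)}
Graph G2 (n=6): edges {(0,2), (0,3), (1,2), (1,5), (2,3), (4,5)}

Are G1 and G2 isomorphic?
Yes, isomorphic

The graphs are isomorphic.
One valid mapping φ: V(G1) → V(G2): 0→2, 1→0, 2→3, 3→1, 4→5, 5→4

Verify φ preserves adjacency — for each edge of G1, its image is an edge of G2:
  (0,1) → (φ(0),φ(1)) = (0,2) ∈ E(G2) ✓
  (0,2) → (φ(0),φ(2)) = (2,3) ∈ E(G2) ✓
  (0,3) → (φ(0),φ(3)) = (1,2) ∈ E(G2) ✓
  (1,2) → (φ(1),φ(2)) = (0,3) ∈ E(G2) ✓
  (3,4) → (φ(3),φ(4)) = (1,5) ∈ E(G2) ✓
  (4,5) → (φ(4),φ(5)) = (4,5) ∈ E(G2) ✓
All 6 edges of G1 map to edges of G2, and |E(G1)| = |E(G2)| = 6, so φ is a bijection on edges as well as vertices. Hence G1 ≅ G2.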